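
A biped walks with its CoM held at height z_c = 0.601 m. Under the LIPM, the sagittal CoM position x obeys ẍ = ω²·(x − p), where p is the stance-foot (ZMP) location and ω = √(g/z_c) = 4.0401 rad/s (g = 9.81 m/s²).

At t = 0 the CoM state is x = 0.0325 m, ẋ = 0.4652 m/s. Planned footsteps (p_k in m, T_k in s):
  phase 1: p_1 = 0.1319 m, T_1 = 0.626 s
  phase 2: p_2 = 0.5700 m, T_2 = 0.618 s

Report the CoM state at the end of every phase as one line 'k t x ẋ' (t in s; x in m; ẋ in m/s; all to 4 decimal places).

phase 1: p=0.1319, T=0.626, ωT=2.529103, cosh=6.310988, sinh=6.231258; start (x,ẋ)=(0.032500, 0.465200) → end (x,ẋ)=(0.222090, 0.433486)
phase 2: p=0.5700, T=0.618, ωT=2.496782, cosh=6.112850, sinh=6.030501; start (x,ẋ)=(0.222090, 0.433486) → end (x,ẋ)=(-0.909673, -5.826580)

1 0.6260 0.2221 0.4335
2 1.2440 -0.9097 -5.8266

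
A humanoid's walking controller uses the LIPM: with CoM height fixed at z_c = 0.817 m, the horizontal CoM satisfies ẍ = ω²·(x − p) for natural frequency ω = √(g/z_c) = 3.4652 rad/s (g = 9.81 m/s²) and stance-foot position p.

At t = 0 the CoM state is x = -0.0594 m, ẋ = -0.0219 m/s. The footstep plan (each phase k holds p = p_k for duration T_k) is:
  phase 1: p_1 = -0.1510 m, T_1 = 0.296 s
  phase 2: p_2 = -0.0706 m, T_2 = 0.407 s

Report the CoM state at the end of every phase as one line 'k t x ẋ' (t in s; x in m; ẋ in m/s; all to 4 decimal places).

1 0.2960 -0.0145 0.3513
2 0.7030 0.2464 1.1369

phase 1: p=-0.1510, T=0.296, ωT=1.025699, cosh=1.573795, sinh=1.215250; start (x,ẋ)=(-0.059400, -0.021900) → end (x,ẋ)=(-0.014521, 0.351269)
phase 2: p=-0.0706, T=0.407, ωT=1.410336, cosh=2.170697, sinh=1.926636; start (x,ẋ)=(-0.014521, 0.351269) → end (x,ẋ)=(0.246435, 1.136894)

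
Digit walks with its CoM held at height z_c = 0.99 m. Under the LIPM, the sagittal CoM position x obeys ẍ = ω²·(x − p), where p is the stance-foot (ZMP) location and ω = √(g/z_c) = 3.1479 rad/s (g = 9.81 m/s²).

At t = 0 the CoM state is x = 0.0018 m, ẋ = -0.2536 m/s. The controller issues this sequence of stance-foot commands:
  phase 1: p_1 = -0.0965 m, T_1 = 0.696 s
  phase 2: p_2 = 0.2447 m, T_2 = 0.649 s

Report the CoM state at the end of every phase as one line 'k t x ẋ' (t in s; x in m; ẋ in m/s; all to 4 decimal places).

1 0.6960 -0.0072 0.2182
2 1.3450 -0.4802 -2.1508

phase 1: p=-0.0965, T=0.696, ωT=2.190938, cosh=4.527707, sinh=4.415895; start (x,ẋ)=(0.001800, -0.253600) → end (x,ẋ)=(-0.007178, 0.218222)
phase 2: p=0.2447, T=0.649, ωT=2.042987, cosh=3.921629, sinh=3.791988; start (x,ẋ)=(-0.007178, 0.218222) → end (x,ẋ)=(-0.480201, -2.150834)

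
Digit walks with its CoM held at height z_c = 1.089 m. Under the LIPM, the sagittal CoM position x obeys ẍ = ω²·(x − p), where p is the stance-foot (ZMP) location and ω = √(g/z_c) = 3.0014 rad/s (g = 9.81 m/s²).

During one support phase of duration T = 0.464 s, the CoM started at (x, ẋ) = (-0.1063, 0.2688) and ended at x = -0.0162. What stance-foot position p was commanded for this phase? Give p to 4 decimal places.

ωT = 3.0014·0.464 = 1.392650; cosh(ωT) = 2.136959, sinh(ωT) = 1.888543
x(T) = p + (x₀−p)·cosh(ωT) + (ẋ₀/ω)·sinh(ωT) ⇒ p·(1 − cosh) = x(T) − x₀·cosh − (ẋ₀/ω)·sinh
numerator   = -0.0162 − (-0.1063)·2.136959 − (0.2688/3.0014)·1.888543 = 0.041824
denominator = 1 − 2.136959 = -1.136959
p = 0.041824 / -1.136959 = -0.0368

p = -0.0368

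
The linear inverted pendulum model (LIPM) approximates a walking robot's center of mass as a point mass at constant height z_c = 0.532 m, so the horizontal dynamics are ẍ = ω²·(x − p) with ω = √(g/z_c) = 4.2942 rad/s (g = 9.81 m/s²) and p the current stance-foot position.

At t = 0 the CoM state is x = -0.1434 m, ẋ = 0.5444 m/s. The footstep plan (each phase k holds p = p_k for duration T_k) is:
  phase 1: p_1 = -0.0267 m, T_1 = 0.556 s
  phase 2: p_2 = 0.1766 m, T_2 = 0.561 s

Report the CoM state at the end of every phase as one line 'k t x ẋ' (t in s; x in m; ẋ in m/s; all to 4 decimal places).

1 0.5560 0.0170 0.2835
2 1.1170 -0.3541 -2.1920

phase 1: p=-0.0267, T=0.556, ωT=2.387575, cosh=5.489458, sinh=5.397605; start (x,ẋ)=(-0.143400, 0.544400) → end (x,ẋ)=(0.016965, 0.283542)
phase 2: p=0.1766, T=0.561, ωT=2.409046, cosh=5.606624, sinh=5.516723; start (x,ẋ)=(0.016965, 0.283542) → end (x,ẋ)=(-0.354148, -2.192021)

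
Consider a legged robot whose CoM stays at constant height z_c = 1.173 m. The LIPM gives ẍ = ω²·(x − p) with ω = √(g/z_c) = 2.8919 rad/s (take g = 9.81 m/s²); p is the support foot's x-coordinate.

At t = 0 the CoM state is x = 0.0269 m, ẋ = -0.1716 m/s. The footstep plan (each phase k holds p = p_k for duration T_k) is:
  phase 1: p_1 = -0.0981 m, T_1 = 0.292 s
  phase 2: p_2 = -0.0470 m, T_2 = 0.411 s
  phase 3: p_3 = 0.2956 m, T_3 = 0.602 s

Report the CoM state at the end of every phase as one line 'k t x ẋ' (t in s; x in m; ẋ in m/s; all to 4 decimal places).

1 0.2920 0.0179 0.1063
2 0.7030 0.1241 0.4702
3 1.3050 0.2410 0.0116

phase 1: p=-0.0981, T=0.292, ωT=0.844435, cosh=1.378231, sinh=0.948431; start (x,ẋ)=(0.026900, -0.171600) → end (x,ẋ)=(0.017901, 0.106341)
phase 2: p=-0.0470, T=0.411, ωT=1.188571, cosh=1.793522, sinh=1.488865; start (x,ẋ)=(0.017901, 0.106341) → end (x,ẋ)=(0.124150, 0.470166)
phase 3: p=0.2956, T=0.602, ωT=1.740924, cosh=2.938984, sinh=2.763625; start (x,ẋ)=(0.124150, 0.470166) → end (x,ẋ)=(0.241021, 0.011557)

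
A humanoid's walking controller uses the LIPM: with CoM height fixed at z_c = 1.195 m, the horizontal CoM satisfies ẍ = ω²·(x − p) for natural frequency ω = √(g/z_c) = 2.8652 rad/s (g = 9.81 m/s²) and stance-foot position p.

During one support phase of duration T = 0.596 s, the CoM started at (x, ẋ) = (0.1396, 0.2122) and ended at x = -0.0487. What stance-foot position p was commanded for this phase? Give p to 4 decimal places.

p = 0.3483

ωT = 2.8652·0.596 = 1.707659; cosh(ωT) = 2.848662, sinh(ωT) = 2.667372
x(T) = p + (x₀−p)·cosh(ωT) + (ẋ₀/ω)·sinh(ωT) ⇒ p·(1 − cosh) = x(T) − x₀·cosh − (ẋ₀/ω)·sinh
numerator   = -0.0487 − (0.1396)·2.848662 − (0.2122/2.8652)·2.667372 = -0.643922
denominator = 1 − 2.848662 = -1.848662
p = -0.643922 / -1.848662 = 0.3483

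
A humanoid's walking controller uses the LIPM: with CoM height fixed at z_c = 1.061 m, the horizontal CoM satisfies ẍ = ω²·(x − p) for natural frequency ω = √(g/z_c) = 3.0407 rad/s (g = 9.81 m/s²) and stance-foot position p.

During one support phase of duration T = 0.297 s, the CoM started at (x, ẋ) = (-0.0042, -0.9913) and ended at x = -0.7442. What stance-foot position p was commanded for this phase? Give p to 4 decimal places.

p = 0.9216

ωT = 3.0407·0.297 = 0.903088; cosh(ωT) = 1.436263, sinh(ωT) = 1.030947
x(T) = p + (x₀−p)·cosh(ωT) + (ẋ₀/ω)·sinh(ωT) ⇒ p·(1 − cosh) = x(T) − x₀·cosh − (ẋ₀/ω)·sinh
numerator   = -0.7442 − (-0.0042)·1.436263 − (-0.9913/3.0407)·1.030947 = -0.402068
denominator = 1 − 1.436263 = -0.436263
p = -0.402068 / -0.436263 = 0.9216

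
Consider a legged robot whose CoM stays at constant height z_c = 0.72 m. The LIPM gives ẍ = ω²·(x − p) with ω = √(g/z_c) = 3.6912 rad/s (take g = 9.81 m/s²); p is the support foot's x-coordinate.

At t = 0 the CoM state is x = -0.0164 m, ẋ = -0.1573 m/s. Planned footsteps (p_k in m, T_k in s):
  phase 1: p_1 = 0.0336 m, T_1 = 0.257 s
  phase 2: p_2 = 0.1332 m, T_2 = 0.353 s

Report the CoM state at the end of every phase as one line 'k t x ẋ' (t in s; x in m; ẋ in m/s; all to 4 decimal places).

phase 1: p=0.0336, T=0.257, ωT=0.948638, cosh=1.484730, sinh=1.097462; start (x,ẋ)=(-0.016400, -0.157300) → end (x,ẋ)=(-0.087405, -0.436096)
phase 2: p=0.1332, T=0.353, ωT=1.302994, cosh=1.976007, sinh=1.704290; start (x,ẋ)=(-0.087405, -0.436096) → end (x,ẋ)=(-0.504069, -2.249525)

1 0.2570 -0.0874 -0.4361
2 0.6100 -0.5041 -2.2495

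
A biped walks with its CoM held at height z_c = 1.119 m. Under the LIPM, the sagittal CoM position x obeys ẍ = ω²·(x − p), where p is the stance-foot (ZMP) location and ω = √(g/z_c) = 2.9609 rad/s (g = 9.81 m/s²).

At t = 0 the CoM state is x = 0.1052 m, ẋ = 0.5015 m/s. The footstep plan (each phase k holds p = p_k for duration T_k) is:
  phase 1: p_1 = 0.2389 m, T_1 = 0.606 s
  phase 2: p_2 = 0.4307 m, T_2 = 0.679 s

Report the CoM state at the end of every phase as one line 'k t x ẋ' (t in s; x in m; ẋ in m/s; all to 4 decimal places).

1 0.6060 0.3210 0.3923
2 1.2850 0.4996 0.2999

phase 1: p=0.2389, T=0.606, ωT=1.794305, cosh=3.090769, sinh=2.924526; start (x,ẋ)=(0.105200, 0.501500) → end (x,ẋ)=(0.321003, 0.392282)
phase 2: p=0.4307, T=0.679, ωT=2.010451, cosh=3.800307, sinh=3.666378; start (x,ẋ)=(0.321003, 0.392282) → end (x,ẋ)=(0.499568, 0.299948)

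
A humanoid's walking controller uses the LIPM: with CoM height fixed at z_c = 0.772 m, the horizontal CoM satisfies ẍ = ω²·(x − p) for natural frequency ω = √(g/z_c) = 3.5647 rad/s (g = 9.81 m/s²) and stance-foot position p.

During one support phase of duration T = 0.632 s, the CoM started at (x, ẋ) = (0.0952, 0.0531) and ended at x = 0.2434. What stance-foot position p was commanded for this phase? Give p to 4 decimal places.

ωT = 3.5647·0.632 = 2.252890; cosh(ωT) = 4.810147, sinh(ωT) = 4.705052
x(T) = p + (x₀−p)·cosh(ωT) + (ẋ₀/ω)·sinh(ωT) ⇒ p·(1 − cosh) = x(T) − x₀·cosh − (ẋ₀/ω)·sinh
numerator   = 0.2434 − (0.0952)·4.810147 − (0.0531/3.5647)·4.705052 = -0.284613
denominator = 1 − 4.810147 = -3.810147
p = -0.284613 / -3.810147 = 0.0747

p = 0.0747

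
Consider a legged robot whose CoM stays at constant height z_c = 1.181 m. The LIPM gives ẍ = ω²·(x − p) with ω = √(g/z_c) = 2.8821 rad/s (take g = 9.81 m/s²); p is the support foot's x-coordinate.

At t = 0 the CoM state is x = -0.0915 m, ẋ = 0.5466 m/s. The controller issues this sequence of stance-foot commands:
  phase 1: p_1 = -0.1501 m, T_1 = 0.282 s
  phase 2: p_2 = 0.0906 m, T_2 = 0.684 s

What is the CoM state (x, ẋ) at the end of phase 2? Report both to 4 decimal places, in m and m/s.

x = 1.2147, ẋ = 3.3596

phase 1: p=-0.1501, T=0.282, ωT=0.812752, cosh=1.348869, sinh=0.905234; start (x,ẋ)=(-0.091500, 0.546600) → end (x,ẋ)=(0.100624, 0.890178)
phase 2: p=0.0906, T=0.684, ωT=1.971356, cosh=3.659839, sinh=3.520571; start (x,ẋ)=(0.100624, 0.890178) → end (x,ẋ)=(1.214666, 3.359621)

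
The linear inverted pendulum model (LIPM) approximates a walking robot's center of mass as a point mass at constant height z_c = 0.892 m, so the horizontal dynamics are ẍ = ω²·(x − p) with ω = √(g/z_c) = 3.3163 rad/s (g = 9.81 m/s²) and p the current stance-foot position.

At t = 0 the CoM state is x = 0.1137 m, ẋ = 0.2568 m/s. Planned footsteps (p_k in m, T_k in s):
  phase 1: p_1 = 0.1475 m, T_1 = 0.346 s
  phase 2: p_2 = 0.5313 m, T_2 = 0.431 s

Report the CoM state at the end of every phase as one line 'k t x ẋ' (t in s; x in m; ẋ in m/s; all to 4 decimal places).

phase 1: p=0.1475, T=0.346, ωT=1.147440, cosh=1.733783, sinh=1.416335; start (x,ẋ)=(0.113700, 0.256800) → end (x,ẋ)=(0.198573, 0.286477)
phase 2: p=0.5313, T=0.431, ωT=1.429325, cosh=2.207676, sinh=1.968205; start (x,ẋ)=(0.198573, 0.286477) → end (x,ẋ)=(-0.033231, -1.539313)

1 0.3460 0.1986 0.2865
2 0.7770 -0.0332 -1.5393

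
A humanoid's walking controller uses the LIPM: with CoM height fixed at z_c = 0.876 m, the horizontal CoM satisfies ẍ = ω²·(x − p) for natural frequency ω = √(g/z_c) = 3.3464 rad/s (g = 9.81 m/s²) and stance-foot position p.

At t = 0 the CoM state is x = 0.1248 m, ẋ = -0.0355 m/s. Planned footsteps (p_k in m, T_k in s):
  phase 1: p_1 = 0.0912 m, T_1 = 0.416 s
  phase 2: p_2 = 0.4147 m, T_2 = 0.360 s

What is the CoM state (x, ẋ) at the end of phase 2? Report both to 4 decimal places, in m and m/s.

x = -0.0174, ẋ = -1.1325

phase 1: p=0.0912, T=0.416, ωT=1.392102, cosh=2.135926, sinh=1.887374; start (x,ẋ)=(0.124800, -0.035500) → end (x,ẋ)=(0.142945, 0.136389)
phase 2: p=0.4147, T=0.360, ωT=1.204704, cosh=1.817776, sinh=1.517995; start (x,ẋ)=(0.142945, 0.136389) → end (x,ẋ)=(-0.017421, -1.132541)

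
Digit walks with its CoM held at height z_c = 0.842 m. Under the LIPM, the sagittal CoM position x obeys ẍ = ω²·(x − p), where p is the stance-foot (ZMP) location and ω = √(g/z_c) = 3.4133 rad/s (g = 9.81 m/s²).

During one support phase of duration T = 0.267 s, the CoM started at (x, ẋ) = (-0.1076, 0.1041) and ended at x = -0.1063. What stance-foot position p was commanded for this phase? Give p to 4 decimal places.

p = -0.0390

ωT = 3.4133·0.267 = 0.911351; cosh(ωT) = 1.444831, sinh(ωT) = 1.042850
x(T) = p + (x₀−p)·cosh(ωT) + (ẋ₀/ω)·sinh(ωT) ⇒ p·(1 − cosh) = x(T) − x₀·cosh − (ẋ₀/ω)·sinh
numerator   = -0.1063 − (-0.1076)·1.444831 − (0.1041/3.4133)·1.042850 = 0.017359
denominator = 1 − 1.444831 = -0.444831
p = 0.017359 / -0.444831 = -0.0390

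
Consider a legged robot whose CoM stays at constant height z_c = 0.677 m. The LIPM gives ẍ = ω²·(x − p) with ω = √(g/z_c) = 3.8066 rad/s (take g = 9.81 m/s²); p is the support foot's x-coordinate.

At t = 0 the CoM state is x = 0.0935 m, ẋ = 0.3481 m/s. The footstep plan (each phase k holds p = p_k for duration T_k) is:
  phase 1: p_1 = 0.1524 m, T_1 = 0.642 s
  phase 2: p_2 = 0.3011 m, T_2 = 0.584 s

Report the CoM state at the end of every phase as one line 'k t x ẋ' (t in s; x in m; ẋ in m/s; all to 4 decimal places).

1 0.6420 0.3333 0.7383
2 1.2260 1.3366 4.0084

phase 1: p=0.1524, T=0.642, ωT=2.443837, cosh=5.801988, sinh=5.715161; start (x,ẋ)=(0.093500, 0.348100) → end (x,ẋ)=(0.333294, 0.738283)
phase 2: p=0.3011, T=0.584, ωT=2.223054, cosh=4.671887, sinh=4.563609; start (x,ẋ)=(0.333294, 0.738283) → end (x,ẋ)=(1.336610, 4.008444)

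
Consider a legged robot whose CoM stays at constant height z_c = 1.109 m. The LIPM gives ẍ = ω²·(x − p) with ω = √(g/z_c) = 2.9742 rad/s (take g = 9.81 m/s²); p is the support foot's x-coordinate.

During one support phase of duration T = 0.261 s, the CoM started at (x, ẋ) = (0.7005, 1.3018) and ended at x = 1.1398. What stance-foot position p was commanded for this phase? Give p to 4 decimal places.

ωT = 2.9742·0.261 = 0.776266; cosh(ωT) = 1.316732, sinh(ωT) = 0.856611
x(T) = p + (x₀−p)·cosh(ωT) + (ẋ₀/ω)·sinh(ωT) ⇒ p·(1 − cosh) = x(T) − x₀·cosh − (ẋ₀/ω)·sinh
numerator   = 1.1398 − (0.7005)·1.316732 − (1.3018/2.9742)·0.856611 = -0.157507
denominator = 1 − 1.316732 = -0.316732
p = -0.157507 / -0.316732 = 0.4973

p = 0.4973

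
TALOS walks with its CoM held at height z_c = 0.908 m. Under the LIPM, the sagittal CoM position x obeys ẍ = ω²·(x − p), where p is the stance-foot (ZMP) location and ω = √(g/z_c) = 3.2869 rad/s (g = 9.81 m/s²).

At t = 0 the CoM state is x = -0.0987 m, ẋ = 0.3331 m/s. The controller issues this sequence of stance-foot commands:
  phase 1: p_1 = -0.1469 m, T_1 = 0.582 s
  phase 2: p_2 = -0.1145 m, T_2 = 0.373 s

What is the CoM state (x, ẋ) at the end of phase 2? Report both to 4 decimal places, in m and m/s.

phase 1: p=-0.1469, T=0.582, ωT=1.912976, cosh=3.460427, sinh=3.312787; start (x,ẋ)=(-0.098700, 0.333100) → end (x,ẋ)=(0.355616, 1.677509)
phase 2: p=-0.1145, T=0.373, ωT=1.226014, cosh=1.850539, sinh=1.557079; start (x,ẋ)=(0.355616, 1.677509) → end (x,ẋ)=(1.550142, 5.510333)

x = 1.5501, ẋ = 5.5103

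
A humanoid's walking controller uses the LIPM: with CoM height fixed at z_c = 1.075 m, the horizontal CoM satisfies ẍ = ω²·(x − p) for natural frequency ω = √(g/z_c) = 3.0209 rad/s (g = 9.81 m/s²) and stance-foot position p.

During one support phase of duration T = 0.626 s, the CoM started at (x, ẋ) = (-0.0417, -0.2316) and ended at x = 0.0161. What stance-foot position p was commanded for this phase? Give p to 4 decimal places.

ωT = 3.0209·0.626 = 1.891083; cosh(ωT) = 3.388726, sinh(ωT) = 3.237818
x(T) = p + (x₀−p)·cosh(ωT) + (ẋ₀/ω)·sinh(ωT) ⇒ p·(1 − cosh) = x(T) − x₀·cosh − (ẋ₀/ω)·sinh
numerator   = 0.0161 − (-0.0417)·3.388726 − (-0.2316/3.0209)·3.237818 = 0.405640
denominator = 1 − 3.388726 = -2.388726
p = 0.405640 / -2.388726 = -0.1698

p = -0.1698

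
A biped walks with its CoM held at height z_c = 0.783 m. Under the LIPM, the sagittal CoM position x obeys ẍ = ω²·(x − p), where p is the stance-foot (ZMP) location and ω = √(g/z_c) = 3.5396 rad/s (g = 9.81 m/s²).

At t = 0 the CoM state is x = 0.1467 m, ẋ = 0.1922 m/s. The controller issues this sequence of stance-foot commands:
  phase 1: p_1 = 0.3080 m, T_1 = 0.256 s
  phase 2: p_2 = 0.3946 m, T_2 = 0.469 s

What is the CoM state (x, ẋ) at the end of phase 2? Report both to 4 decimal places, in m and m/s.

x = -0.5460, ẋ = -3.2126

phase 1: p=0.3080, T=0.256, ωT=0.906138, cosh=1.439414, sinh=1.035332; start (x,ẋ)=(0.146700, 0.192200) → end (x,ẋ)=(0.132041, -0.314454)
phase 2: p=0.3946, T=0.469, ωT=1.660072, cosh=2.724908, sinh=2.534783; start (x,ẋ)=(0.132041, -0.314454) → end (x,ẋ)=(-0.546037, -3.212570)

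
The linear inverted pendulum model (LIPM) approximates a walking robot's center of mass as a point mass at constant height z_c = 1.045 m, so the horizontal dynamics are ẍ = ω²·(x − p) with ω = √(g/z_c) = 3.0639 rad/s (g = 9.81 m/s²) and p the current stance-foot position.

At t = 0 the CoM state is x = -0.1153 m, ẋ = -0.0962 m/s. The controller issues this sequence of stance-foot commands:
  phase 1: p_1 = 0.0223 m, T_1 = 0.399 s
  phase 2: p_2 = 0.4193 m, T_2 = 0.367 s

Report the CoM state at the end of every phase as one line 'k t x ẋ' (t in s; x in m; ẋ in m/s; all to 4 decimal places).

phase 1: p=0.0223, T=0.399, ωT=1.222496, cosh=1.845074, sinh=1.550579; start (x,ẋ)=(-0.115300, -0.096200) → end (x,ẋ)=(-0.280267, -0.831209)
phase 2: p=0.4193, T=0.367, ωT=1.124451, cosh=1.701679, sinh=1.376848; start (x,ẋ)=(-0.280267, -0.831209) → end (x,ẋ)=(-1.144665, -4.365592)

1 0.3990 -0.2803 -0.8312
2 0.7660 -1.1447 -4.3656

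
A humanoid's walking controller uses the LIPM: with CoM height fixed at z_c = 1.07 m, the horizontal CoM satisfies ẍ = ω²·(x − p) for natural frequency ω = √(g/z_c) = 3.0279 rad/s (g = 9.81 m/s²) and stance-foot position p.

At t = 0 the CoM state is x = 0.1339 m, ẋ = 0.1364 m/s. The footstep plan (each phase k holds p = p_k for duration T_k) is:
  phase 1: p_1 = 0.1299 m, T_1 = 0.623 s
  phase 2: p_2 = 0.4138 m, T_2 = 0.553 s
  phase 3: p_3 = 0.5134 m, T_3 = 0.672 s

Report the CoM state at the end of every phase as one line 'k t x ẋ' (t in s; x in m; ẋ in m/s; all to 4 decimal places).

phase 1: p=0.1299, T=0.623, ωT=1.886382, cosh=3.373540, sinh=3.221921; start (x,ẋ)=(0.133900, 0.136400) → end (x,ẋ)=(0.288534, 0.499174)
phase 2: p=0.4138, T=0.553, ωT=1.674429, cosh=2.761581, sinh=2.574165; start (x,ẋ)=(0.288534, 0.499174) → end (x,ẋ)=(0.492241, 0.402148)
phase 3: p=0.5134, T=0.672, ωT=2.034749, cosh=3.890522, sinh=3.759808; start (x,ẋ)=(0.492241, 0.402148) → end (x,ẋ)=(0.930435, 1.323679)

1 0.6230 0.2885 0.4992
2 1.1760 0.4922 0.4021
3 1.8480 0.9304 1.3237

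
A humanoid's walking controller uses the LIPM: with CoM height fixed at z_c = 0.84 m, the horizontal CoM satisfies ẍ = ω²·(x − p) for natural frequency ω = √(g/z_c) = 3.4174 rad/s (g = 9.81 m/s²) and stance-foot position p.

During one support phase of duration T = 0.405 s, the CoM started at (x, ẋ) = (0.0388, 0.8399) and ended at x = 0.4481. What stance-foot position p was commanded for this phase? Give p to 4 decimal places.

p = 0.0837

ωT = 3.4174·0.405 = 1.384047; cosh(ωT) = 2.120792, sinh(ωT) = 1.870229
x(T) = p + (x₀−p)·cosh(ωT) + (ẋ₀/ω)·sinh(ωT) ⇒ p·(1 − cosh) = x(T) − x₀·cosh − (ẋ₀/ω)·sinh
numerator   = 0.4481 − (0.0388)·2.120792 − (0.8399/3.4174)·1.870229 = -0.093836
denominator = 1 − 2.120792 = -1.120792
p = -0.093836 / -1.120792 = 0.0837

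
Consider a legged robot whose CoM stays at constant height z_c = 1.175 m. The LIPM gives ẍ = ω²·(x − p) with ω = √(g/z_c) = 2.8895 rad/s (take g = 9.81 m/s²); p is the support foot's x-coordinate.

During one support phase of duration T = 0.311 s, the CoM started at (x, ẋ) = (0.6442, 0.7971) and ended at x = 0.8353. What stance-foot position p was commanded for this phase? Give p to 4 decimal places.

ωT = 2.8895·0.311 = 0.898635; cosh(ωT) = 1.431686, sinh(ωT) = 1.024561
x(T) = p + (x₀−p)·cosh(ωT) + (ẋ₀/ω)·sinh(ωT) ⇒ p·(1 − cosh) = x(T) − x₀·cosh − (ẋ₀/ω)·sinh
numerator   = 0.8353 − (0.6442)·1.431686 − (0.7971/2.8895)·1.024561 = -0.369628
denominator = 1 − 1.431686 = -0.431686
p = -0.369628 / -0.431686 = 0.8562

p = 0.8562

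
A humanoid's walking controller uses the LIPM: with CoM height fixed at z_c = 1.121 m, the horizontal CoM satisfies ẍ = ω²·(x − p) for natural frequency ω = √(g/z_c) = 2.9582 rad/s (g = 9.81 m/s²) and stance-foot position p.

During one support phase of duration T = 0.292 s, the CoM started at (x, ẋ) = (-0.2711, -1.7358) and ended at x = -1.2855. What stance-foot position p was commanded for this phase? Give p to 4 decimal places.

ωT = 2.9582·0.292 = 0.863794; cosh(ωT) = 1.396852, sinh(ωT) = 0.975293
x(T) = p + (x₀−p)·cosh(ωT) + (ẋ₀/ω)·sinh(ωT) ⇒ p·(1 − cosh) = x(T) − x₀·cosh − (ẋ₀/ω)·sinh
numerator   = -1.2855 − (-0.2711)·1.396852 − (-1.7358/2.9582)·0.975293 = -0.334535
denominator = 1 − 1.396852 = -0.396852
p = -0.334535 / -0.396852 = 0.8430

p = 0.8430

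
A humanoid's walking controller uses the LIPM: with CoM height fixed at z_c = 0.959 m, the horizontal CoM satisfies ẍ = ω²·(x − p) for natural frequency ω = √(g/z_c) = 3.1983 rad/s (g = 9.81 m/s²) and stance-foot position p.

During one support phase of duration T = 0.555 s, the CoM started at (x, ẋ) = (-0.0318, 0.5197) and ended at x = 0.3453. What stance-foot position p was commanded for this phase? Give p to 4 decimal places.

ωT = 3.1983·0.555 = 1.775057; cosh(ωT) = 3.035044, sinh(ωT) = 2.865570
x(T) = p + (x₀−p)·cosh(ωT) + (ẋ₀/ω)·sinh(ωT) ⇒ p·(1 − cosh) = x(T) − x₀·cosh − (ẋ₀/ω)·sinh
numerator   = 0.3453 − (-0.0318)·3.035044 − (0.5197/3.1983)·2.865570 = -0.023819
denominator = 1 − 3.035044 = -2.035044
p = -0.023819 / -2.035044 = 0.0117

p = 0.0117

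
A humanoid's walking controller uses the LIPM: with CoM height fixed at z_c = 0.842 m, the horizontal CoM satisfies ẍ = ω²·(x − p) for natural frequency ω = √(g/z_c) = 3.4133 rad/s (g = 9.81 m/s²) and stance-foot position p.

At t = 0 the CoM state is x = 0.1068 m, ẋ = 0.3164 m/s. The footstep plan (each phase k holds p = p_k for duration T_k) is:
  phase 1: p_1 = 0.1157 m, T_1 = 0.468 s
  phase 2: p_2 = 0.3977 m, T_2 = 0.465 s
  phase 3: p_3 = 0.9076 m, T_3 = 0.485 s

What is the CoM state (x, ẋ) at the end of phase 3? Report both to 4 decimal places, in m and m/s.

x = 1.2076, ẋ = 1.3968

phase 1: p=0.1157, T=0.468, ωT=1.597424, cosh=2.571355, sinh=2.368937; start (x,ẋ)=(0.106800, 0.316400) → end (x,ẋ)=(0.312406, 0.741612)
phase 2: p=0.3977, T=0.465, ωT=1.587184, cosh=2.547231, sinh=2.342731; start (x,ẋ)=(0.312406, 0.741612) → end (x,ẋ)=(0.689446, 1.207013)
phase 3: p=0.9076, T=0.485, ωT=1.655450, cosh=2.713222, sinh=2.522216; start (x,ẋ)=(0.689446, 1.207013) → end (x,ẋ)=(1.207606, 1.396786)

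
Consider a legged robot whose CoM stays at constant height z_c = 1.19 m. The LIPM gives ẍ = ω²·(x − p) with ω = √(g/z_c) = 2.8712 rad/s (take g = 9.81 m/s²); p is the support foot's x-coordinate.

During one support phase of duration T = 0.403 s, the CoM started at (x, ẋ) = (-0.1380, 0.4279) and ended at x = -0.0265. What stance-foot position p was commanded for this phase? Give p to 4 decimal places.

p = -0.0014

ωT = 2.8712·0.403 = 1.157094; cosh(ωT) = 1.747537, sinh(ωT) = 1.433138
x(T) = p + (x₀−p)·cosh(ωT) + (ẋ₀/ω)·sinh(ωT) ⇒ p·(1 − cosh) = x(T) − x₀·cosh − (ẋ₀/ω)·sinh
numerator   = -0.0265 − (-0.1380)·1.747537 − (0.4279/2.8712)·1.433138 = 0.001077
denominator = 1 − 1.747537 = -0.747537
p = 0.001077 / -0.747537 = -0.0014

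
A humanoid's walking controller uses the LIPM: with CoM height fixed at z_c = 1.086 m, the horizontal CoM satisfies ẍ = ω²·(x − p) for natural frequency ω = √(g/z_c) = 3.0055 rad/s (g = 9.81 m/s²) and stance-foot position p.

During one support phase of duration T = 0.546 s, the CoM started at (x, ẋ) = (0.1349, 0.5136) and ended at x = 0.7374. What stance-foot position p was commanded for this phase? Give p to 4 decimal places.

ωT = 3.0055·0.546 = 1.641003; cosh(ωT) = 2.677064, sinh(ωT) = 2.483279
x(T) = p + (x₀−p)·cosh(ωT) + (ẋ₀/ω)·sinh(ωT) ⇒ p·(1 − cosh) = x(T) − x₀·cosh − (ẋ₀/ω)·sinh
numerator   = 0.7374 − (0.1349)·2.677064 − (0.5136/3.0055)·2.483279 = -0.048095
denominator = 1 − 2.677064 = -1.677064
p = -0.048095 / -1.677064 = 0.0287

p = 0.0287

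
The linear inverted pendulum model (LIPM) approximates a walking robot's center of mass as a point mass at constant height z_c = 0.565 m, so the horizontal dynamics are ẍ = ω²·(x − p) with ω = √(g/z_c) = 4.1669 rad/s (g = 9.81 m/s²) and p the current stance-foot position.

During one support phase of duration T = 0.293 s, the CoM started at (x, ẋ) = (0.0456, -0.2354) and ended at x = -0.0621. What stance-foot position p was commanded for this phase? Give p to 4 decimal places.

ωT = 4.1669·0.293 = 1.220902; cosh(ωT) = 1.842604, sinh(ωT) = 1.547640
x(T) = p + (x₀−p)·cosh(ωT) + (ẋ₀/ω)·sinh(ωT) ⇒ p·(1 − cosh) = x(T) − x₀·cosh − (ẋ₀/ω)·sinh
numerator   = -0.0621 − (0.0456)·1.842604 − (-0.2354/4.1669)·1.547640 = -0.058692
denominator = 1 − 1.842604 = -0.842604
p = -0.058692 / -0.842604 = 0.0697

p = 0.0697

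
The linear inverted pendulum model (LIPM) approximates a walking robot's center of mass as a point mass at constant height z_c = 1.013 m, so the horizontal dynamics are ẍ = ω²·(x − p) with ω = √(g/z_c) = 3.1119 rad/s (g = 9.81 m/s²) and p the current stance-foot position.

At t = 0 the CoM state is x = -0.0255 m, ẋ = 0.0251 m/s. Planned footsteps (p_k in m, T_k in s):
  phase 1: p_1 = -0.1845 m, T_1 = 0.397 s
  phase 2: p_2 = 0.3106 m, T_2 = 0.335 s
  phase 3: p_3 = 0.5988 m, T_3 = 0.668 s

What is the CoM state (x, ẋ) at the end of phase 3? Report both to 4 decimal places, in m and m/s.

phase 1: p=-0.1845, T=0.397, ωT=1.235424, cosh=1.865275, sinh=1.574563; start (x,ẋ)=(-0.025500, 0.025100) → end (x,ẋ)=(0.124779, 0.825900)
phase 2: p=0.3106, T=0.335, ωT=1.042487, cosh=1.594419, sinh=1.241842; start (x,ẋ)=(0.124779, 0.825900) → end (x,ẋ)=(0.343909, 0.598726)
phase 3: p=0.5988, T=0.668, ωT=2.078749, cosh=4.059775, sinh=3.934688; start (x,ẋ)=(0.343909, 0.598726) → end (x,ẋ)=(0.321028, -0.690287)

x = 0.3210, ẋ = -0.6903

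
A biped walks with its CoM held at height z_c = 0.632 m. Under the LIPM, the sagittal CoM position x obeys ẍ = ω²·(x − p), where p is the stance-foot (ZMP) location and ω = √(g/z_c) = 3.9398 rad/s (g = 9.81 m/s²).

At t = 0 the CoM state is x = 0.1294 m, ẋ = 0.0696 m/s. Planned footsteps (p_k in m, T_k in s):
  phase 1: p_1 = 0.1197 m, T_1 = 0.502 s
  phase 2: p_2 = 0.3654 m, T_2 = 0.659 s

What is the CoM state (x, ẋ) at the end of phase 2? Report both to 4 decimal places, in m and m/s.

phase 1: p=0.1197, T=0.502, ωT=1.977780, cosh=3.682528, sinh=3.544151; start (x,ẋ)=(0.129400, 0.069600) → end (x,ẋ)=(0.218031, 0.391747)
phase 2: p=0.3654, T=0.659, ωT=2.596328, cosh=6.744470, sinh=6.669923; start (x,ẋ)=(0.218031, 0.391747) → end (x,ẋ)=(0.034687, -1.230457)

x = 0.0347, ẋ = -1.2305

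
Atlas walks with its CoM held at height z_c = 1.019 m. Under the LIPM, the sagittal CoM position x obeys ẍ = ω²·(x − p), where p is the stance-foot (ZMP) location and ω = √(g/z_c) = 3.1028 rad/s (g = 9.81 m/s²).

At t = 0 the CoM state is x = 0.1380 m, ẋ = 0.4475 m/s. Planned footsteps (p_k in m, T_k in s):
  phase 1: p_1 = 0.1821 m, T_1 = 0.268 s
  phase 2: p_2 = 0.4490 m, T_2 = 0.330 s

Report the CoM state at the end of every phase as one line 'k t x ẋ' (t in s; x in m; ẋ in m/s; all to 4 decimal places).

1 0.2680 0.2561 0.4840
2 0.5980 0.3349 0.0349

phase 1: p=0.1821, T=0.268, ωT=0.831550, cosh=1.366125, sinh=0.930752; start (x,ẋ)=(0.138000, 0.447500) → end (x,ẋ)=(0.256091, 0.483983)
phase 2: p=0.4490, T=0.330, ωT=1.023924, cosh=1.571640, sinh=1.212458; start (x,ẋ)=(0.256091, 0.483983) → end (x,ẋ)=(0.334939, 0.034922)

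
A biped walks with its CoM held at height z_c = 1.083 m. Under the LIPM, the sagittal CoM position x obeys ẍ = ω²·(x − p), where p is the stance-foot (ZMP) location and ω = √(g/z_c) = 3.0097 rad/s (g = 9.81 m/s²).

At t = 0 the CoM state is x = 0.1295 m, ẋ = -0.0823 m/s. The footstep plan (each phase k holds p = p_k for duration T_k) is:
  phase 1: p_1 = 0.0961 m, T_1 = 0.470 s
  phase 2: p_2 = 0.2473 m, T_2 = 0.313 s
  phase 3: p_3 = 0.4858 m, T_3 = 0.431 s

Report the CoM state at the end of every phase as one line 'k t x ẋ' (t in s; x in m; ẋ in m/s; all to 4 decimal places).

1 0.4700 0.1159 0.0153
2 0.7830 0.0587 -0.4075
3 1.2140 -0.5830 -2.9770

phase 1: p=0.0961, T=0.470, ωT=1.414559, cosh=2.178852, sinh=1.935819; start (x,ẋ)=(0.129500, -0.082300) → end (x,ẋ)=(0.115939, 0.015277)
phase 2: p=0.2473, T=0.313, ωT=0.942036, cosh=1.477516, sinh=1.087683; start (x,ẋ)=(0.115939, 0.015277) → end (x,ẋ)=(0.058733, -0.407452)
phase 3: p=0.4858, T=0.431, ωT=1.297181, cosh=1.966134, sinh=1.692833; start (x,ẋ)=(0.058733, -0.407452) → end (x,ẋ)=(-0.583047, -2.976979)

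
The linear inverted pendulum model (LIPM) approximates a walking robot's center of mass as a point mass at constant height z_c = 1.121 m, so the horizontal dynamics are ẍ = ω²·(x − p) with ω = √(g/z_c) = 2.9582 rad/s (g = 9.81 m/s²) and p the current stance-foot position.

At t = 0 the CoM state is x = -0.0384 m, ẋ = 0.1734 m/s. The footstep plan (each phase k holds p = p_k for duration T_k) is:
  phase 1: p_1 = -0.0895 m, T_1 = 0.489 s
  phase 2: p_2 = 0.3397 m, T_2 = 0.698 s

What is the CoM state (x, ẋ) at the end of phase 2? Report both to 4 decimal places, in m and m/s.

x = 0.4579, ẋ = 0.5115

phase 1: p=-0.0895, T=0.489, ωT=1.446560, cosh=2.241926, sinh=2.006548; start (x,ẋ)=(-0.038400, 0.173400) → end (x,ẋ)=(0.142680, 0.692068)
phase 2: p=0.3397, T=0.698, ωT=2.064824, cosh=4.005374, sinh=3.878533; start (x,ẋ)=(0.142680, 0.692068) → end (x,ẋ)=(0.457939, 0.511482)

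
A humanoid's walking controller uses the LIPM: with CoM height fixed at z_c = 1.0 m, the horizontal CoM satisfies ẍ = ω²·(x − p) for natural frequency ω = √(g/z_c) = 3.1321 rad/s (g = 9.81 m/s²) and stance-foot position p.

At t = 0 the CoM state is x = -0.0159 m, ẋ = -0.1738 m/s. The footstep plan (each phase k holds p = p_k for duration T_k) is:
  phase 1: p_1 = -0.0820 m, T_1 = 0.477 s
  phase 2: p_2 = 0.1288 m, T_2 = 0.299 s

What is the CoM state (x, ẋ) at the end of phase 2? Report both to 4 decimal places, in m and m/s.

phase 1: p=-0.0820, T=0.477, ωT=1.494012, cosh=2.339701, sinh=2.115231; start (x,ẋ)=(-0.015900, -0.173800) → end (x,ẋ)=(-0.044720, 0.031280)
phase 2: p=0.1288, T=0.299, ωT=0.936498, cosh=1.471515, sinh=1.079517; start (x,ẋ)=(-0.044720, 0.031280) → end (x,ẋ)=(-0.115756, -0.540668)

x = -0.1158, ẋ = -0.5407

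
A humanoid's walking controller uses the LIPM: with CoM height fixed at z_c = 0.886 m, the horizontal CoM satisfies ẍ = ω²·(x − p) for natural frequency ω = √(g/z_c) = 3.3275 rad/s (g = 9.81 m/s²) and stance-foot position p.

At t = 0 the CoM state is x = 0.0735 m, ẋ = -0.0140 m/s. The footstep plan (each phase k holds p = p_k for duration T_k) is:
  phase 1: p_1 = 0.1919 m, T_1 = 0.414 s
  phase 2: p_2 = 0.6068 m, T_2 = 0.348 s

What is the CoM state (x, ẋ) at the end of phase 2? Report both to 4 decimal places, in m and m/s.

x = -0.8972, ẋ = -4.5407

phase 1: p=0.1919, T=0.414, ωT=1.377585, cosh=2.108750, sinh=1.856563; start (x,ẋ)=(0.073500, -0.014000) → end (x,ẋ)=(-0.065587, -0.760964)
phase 2: p=0.6068, T=0.348, ωT=1.157970, cosh=1.748794, sinh=1.434671; start (x,ẋ)=(-0.065587, -0.760964) → end (x,ẋ)=(-0.897161, -4.540656)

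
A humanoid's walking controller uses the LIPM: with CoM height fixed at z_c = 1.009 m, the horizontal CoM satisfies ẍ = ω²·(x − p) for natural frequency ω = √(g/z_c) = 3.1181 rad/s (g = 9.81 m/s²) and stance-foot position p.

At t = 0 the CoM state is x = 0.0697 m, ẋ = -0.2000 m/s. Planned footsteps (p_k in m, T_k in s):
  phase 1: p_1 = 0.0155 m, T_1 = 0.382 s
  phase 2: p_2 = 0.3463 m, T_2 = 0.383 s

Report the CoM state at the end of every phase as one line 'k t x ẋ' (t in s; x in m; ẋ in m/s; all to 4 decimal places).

1 0.3820 0.0171 -0.1071
2 0.7650 -0.2983 -1.7316

phase 1: p=0.0155, T=0.382, ωT=1.191114, cosh=1.797314, sinh=1.493432; start (x,ẋ)=(0.069700, -0.200000) → end (x,ẋ)=(0.017123, -0.107071)
phase 2: p=0.3463, T=0.383, ωT=1.194232, cosh=1.801980, sinh=1.499043; start (x,ẋ)=(0.017123, -0.107071) → end (x,ẋ)=(-0.298345, -1.731567)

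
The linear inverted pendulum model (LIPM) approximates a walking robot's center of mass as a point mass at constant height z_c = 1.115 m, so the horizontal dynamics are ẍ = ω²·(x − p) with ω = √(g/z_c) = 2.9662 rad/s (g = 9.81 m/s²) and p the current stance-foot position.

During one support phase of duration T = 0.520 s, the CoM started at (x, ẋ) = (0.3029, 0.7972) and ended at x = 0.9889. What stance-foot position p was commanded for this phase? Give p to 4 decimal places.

p = 0.2431

ωT = 2.9662·0.520 = 1.542424; cosh(ωT) = 2.444887, sinh(ωT) = 2.231024
x(T) = p + (x₀−p)·cosh(ωT) + (ẋ₀/ω)·sinh(ωT) ⇒ p·(1 − cosh) = x(T) − x₀·cosh − (ẋ₀/ω)·sinh
numerator   = 0.9889 − (0.3029)·2.444887 − (0.7972/2.9662)·2.231024 = -0.351269
denominator = 1 − 2.444887 = -1.444887
p = -0.351269 / -1.444887 = 0.2431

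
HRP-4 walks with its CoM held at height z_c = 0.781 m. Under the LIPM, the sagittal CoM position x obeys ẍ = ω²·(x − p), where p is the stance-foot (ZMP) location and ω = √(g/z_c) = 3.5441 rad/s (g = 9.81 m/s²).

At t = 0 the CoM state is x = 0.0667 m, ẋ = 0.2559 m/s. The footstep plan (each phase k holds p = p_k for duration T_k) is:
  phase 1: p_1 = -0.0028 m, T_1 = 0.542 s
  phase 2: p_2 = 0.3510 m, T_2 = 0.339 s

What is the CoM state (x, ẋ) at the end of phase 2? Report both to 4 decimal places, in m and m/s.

phase 1: p=-0.0028, T=0.542, ωT=1.920902, cosh=3.486795, sinh=3.340320; start (x,ẋ)=(0.066700, 0.255900) → end (x,ẋ)=(0.480718, 1.715042)
phase 2: p=0.3510, T=0.339, ωT=1.201450, cosh=1.812846, sinh=1.512088; start (x,ẋ)=(0.480718, 1.715042) → end (x,ẋ)=(1.317881, 3.804266)

x = 1.3179, ẋ = 3.8043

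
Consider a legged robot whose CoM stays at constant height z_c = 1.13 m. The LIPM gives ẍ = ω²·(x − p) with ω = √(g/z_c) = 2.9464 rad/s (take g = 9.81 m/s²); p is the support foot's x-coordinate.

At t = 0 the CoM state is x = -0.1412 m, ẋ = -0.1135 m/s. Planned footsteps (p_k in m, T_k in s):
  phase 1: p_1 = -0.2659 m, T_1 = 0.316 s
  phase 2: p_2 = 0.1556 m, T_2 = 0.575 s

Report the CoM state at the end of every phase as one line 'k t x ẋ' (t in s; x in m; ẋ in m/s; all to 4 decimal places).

phase 1: p=-0.2659, T=0.316, ωT=0.931062, cosh=1.465669, sinh=1.071534; start (x,ẋ)=(-0.141200, -0.113500) → end (x,ẋ)=(-0.124408, 0.227345)
phase 2: p=0.1556, T=0.575, ωT=1.694180, cosh=2.812966, sinh=2.629216; start (x,ẋ)=(-0.124408, 0.227345) → end (x,ẋ)=(-0.429182, -1.529631)

1 0.3160 -0.1244 0.2273
2 0.8910 -0.4292 -1.5296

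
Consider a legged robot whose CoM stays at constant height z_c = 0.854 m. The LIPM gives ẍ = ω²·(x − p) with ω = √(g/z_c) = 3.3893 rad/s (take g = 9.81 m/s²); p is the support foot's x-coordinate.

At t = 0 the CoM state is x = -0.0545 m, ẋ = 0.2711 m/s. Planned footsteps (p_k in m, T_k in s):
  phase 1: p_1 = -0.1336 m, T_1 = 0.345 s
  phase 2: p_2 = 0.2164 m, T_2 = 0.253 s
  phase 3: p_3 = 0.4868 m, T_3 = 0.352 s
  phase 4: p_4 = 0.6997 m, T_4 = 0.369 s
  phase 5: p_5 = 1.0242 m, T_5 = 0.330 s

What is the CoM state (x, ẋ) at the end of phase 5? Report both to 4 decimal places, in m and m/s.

x = 1.2944, ẋ = 1.3830

phase 1: p=-0.1336, T=0.345, ωT=1.169308, cosh=1.765174, sinh=1.454592; start (x,ẋ)=(-0.054500, 0.271100) → end (x,ẋ)=(0.122374, 0.868505)
phase 2: p=0.2164, T=0.253, ωT=0.857493, cosh=1.390734, sinh=0.966510; start (x,ẋ)=(0.122374, 0.868505) → end (x,ẋ)=(0.333302, 0.899849)
phase 3: p=0.4868, T=0.352, ωT=1.193034, cosh=1.800184, sinh=1.496884; start (x,ẋ)=(0.333302, 0.899849) → end (x,ẋ)=(0.607893, 0.841138)
phase 4: p=0.6997, T=0.369, ωT=1.250652, cosh=1.889468, sinh=1.603150; start (x,ẋ)=(0.607893, 0.841138) → end (x,ẋ)=(0.924095, 1.090466)
phase 5: p=1.0242, T=0.330, ωT=1.118469, cosh=1.693473, sinh=1.366693; start (x,ẋ)=(0.924095, 1.090466) → end (x,ẋ)=(1.294392, 1.382974)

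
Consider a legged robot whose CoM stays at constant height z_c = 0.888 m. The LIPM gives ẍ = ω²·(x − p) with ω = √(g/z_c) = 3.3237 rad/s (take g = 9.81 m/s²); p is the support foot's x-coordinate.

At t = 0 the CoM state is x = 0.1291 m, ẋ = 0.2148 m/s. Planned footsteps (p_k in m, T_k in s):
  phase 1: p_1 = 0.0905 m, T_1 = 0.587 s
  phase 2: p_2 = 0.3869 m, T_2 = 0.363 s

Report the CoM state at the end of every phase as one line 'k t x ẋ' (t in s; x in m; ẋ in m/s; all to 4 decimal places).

1 0.5870 0.4518 1.2131
2 0.9500 1.0603 2.5366

phase 1: p=0.0905, T=0.587, ωT=1.951012, cosh=3.588967, sinh=3.446837; start (x,ẋ)=(0.129100, 0.214800) → end (x,ẋ)=(0.451792, 1.213121)
phase 2: p=0.3869, T=0.363, ωT=1.206503, cosh=1.820510, sinh=1.521268; start (x,ẋ)=(0.451792, 1.213121) → end (x,ẋ)=(1.060286, 2.536609)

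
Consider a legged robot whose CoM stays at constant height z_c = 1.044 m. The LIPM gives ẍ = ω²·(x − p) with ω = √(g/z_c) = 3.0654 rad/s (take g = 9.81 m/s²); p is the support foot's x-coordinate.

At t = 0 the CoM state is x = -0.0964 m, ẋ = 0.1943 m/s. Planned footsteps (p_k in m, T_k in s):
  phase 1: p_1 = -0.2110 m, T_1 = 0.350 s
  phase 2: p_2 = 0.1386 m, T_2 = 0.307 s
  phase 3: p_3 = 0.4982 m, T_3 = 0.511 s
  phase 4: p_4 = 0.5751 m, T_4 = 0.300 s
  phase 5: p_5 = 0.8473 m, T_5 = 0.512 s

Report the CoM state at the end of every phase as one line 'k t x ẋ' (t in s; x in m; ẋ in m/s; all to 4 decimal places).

1 0.3500 0.0580 0.7708
2 0.6570 0.2927 0.8695
3 1.1680 0.6342 0.7299
4 1.4680 0.9121 1.2519
5 1.9800 1.9483 3.5941

phase 1: p=-0.2110, T=0.350, ωT=1.072890, cosh=1.632918, sinh=1.290899; start (x,ẋ)=(-0.096400, 0.194300) → end (x,ẋ)=(0.057956, 0.770762)
phase 2: p=0.1386, T=0.307, ωT=0.941078, cosh=1.476475, sinh=1.086268; start (x,ẋ)=(0.057956, 0.770762) → end (x,ẋ)=(0.292661, 0.869478)
phase 3: p=0.4982, T=0.511, ωT=1.566419, cosh=2.499130, sinh=2.290338; start (x,ẋ)=(0.292661, 0.869478) → end (x,ẋ)=(0.634170, 0.729893)
phase 4: p=0.5751, T=0.300, ωT=0.919620, cosh=1.453504, sinh=1.054833; start (x,ẋ)=(0.634170, 0.729893) → end (x,ẋ)=(0.912122, 1.251905)
phase 5: p=0.8473, T=0.512, ωT=1.569485, cosh=2.506162, sinh=2.298010; start (x,ẋ)=(0.912122, 1.251905) → end (x,ẋ)=(1.948259, 3.594104)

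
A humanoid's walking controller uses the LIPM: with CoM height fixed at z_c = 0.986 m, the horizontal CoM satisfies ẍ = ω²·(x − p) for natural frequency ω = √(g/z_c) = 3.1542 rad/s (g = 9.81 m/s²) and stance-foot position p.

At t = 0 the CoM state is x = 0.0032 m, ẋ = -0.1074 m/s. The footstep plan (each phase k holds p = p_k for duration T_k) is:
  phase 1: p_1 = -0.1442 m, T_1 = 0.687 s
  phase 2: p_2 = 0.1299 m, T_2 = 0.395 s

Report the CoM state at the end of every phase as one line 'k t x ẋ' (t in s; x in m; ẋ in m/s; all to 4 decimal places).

phase 1: p=-0.1442, T=0.687, ωT=2.166935, cosh=4.423006, sinh=4.308478; start (x,ẋ)=(0.003200, -0.107400) → end (x,ẋ)=(0.361048, 1.528106)
phase 2: p=0.1299, T=0.395, ωT=1.245909, cosh=1.881886, sinh=1.594207; start (x,ẋ)=(0.361048, 1.528106) → end (x,ẋ)=(1.337235, 4.038038)

1 0.6870 0.3610 1.5281
2 1.0820 1.3372 4.0380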